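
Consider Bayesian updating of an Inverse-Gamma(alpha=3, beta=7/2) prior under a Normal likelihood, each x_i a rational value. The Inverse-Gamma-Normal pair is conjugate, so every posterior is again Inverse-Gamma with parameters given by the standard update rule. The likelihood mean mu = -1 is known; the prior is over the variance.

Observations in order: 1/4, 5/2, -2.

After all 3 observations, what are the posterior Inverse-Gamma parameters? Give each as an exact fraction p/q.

obs 1: x=1/4 → posterior Inverse-Gamma(7/2, 137/32)
obs 2: x=5/2 → posterior Inverse-Gamma(4, 333/32)
obs 3: x=-2 → posterior Inverse-Gamma(9/2, 349/32)

alpha=9/2, beta=349/32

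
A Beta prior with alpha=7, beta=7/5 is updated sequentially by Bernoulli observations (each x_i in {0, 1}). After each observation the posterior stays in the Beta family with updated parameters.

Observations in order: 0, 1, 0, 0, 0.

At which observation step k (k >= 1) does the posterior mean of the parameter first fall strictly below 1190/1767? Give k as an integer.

k = 4

obs 1: x=0 → posterior Beta(7, 12/5)
obs 2: x=1 → posterior Beta(8, 12/5)
obs 3: x=0 → posterior Beta(8, 17/5)
obs 4: x=0 → posterior Beta(8, 22/5)
obs 5: x=0 → posterior Beta(8, 27/5)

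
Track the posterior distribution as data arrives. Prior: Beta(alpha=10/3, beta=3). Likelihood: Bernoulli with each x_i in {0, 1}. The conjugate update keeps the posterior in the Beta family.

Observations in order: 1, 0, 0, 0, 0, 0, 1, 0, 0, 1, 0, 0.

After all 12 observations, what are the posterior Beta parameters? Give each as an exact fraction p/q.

obs 1: x=1 → posterior Beta(13/3, 3)
obs 2: x=0 → posterior Beta(13/3, 4)
obs 3: x=0 → posterior Beta(13/3, 5)
obs 4: x=0 → posterior Beta(13/3, 6)
obs 5: x=0 → posterior Beta(13/3, 7)
obs 6: x=0 → posterior Beta(13/3, 8)
obs 7: x=1 → posterior Beta(16/3, 8)
obs 8: x=0 → posterior Beta(16/3, 9)
obs 9: x=0 → posterior Beta(16/3, 10)
obs 10: x=1 → posterior Beta(19/3, 10)
obs 11: x=0 → posterior Beta(19/3, 11)
obs 12: x=0 → posterior Beta(19/3, 12)

alpha=19/3, beta=12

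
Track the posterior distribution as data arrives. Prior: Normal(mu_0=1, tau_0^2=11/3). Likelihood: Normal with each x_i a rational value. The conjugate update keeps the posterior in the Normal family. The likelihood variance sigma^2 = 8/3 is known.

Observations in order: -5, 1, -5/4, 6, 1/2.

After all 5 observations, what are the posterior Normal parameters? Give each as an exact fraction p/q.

mu_0=29/84, tau_0^2=88/189

obs 1: x=-5 → posterior Normal(-47/19, 88/57)
obs 2: x=1 → posterior Normal(-6/5, 44/45)
obs 3: x=-5/4 → posterior Normal(-199/164, 88/123)
obs 4: x=6 → posterior Normal(5/16, 22/39)
obs 5: x=1/2 → posterior Normal(29/84, 88/189)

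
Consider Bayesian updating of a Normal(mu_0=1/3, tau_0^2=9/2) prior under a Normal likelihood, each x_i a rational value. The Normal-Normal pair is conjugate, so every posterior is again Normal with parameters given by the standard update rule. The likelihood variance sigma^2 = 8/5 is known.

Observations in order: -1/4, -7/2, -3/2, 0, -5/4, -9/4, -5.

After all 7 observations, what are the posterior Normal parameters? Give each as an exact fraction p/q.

obs 1: x=-1/4 → posterior Normal(-71/732, 72/61)
obs 2: x=-7/2 → posterior Normal(-37/24, 36/53)
obs 3: x=-3/2 → posterior Normal(-2771/1812, 72/151)
obs 4: x=0 → posterior Normal(-2771/2352, 18/49)
obs 5: x=-5/4 → posterior Normal(-1723/1446, 72/241)
obs 6: x=-9/4 → posterior Normal(-4661/3432, 36/143)
obs 7: x=-5 → posterior Normal(-7361/3972, 72/331)

mu_0=-7361/3972, tau_0^2=72/331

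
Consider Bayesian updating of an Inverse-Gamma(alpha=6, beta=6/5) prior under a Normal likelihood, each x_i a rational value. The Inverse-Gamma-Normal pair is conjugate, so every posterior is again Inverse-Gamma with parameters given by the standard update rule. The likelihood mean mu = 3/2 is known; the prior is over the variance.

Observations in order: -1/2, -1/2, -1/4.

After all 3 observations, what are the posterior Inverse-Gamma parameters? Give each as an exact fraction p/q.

obs 1: x=-1/2 → posterior Inverse-Gamma(13/2, 16/5)
obs 2: x=-1/2 → posterior Inverse-Gamma(7, 26/5)
obs 3: x=-1/4 → posterior Inverse-Gamma(15/2, 1077/160)

alpha=15/2, beta=1077/160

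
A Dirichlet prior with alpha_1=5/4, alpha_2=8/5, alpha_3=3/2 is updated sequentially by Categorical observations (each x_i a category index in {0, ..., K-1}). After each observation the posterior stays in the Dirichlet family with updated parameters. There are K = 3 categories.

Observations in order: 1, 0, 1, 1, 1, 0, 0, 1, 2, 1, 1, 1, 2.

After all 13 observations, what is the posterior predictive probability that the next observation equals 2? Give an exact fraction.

obs 1: x=1 → posterior Dirichlet(5/4, 13/5, 3/2)
obs 2: x=0 → posterior Dirichlet(9/4, 13/5, 3/2)
obs 3: x=1 → posterior Dirichlet(9/4, 18/5, 3/2)
obs 4: x=1 → posterior Dirichlet(9/4, 23/5, 3/2)
obs 5: x=1 → posterior Dirichlet(9/4, 28/5, 3/2)
obs 6: x=0 → posterior Dirichlet(13/4, 28/5, 3/2)
obs 7: x=0 → posterior Dirichlet(17/4, 28/5, 3/2)
obs 8: x=1 → posterior Dirichlet(17/4, 33/5, 3/2)
obs 9: x=2 → posterior Dirichlet(17/4, 33/5, 5/2)
obs 10: x=1 → posterior Dirichlet(17/4, 38/5, 5/2)
obs 11: x=1 → posterior Dirichlet(17/4, 43/5, 5/2)
obs 12: x=1 → posterior Dirichlet(17/4, 48/5, 5/2)
obs 13: x=2 → posterior Dirichlet(17/4, 48/5, 7/2)

70/347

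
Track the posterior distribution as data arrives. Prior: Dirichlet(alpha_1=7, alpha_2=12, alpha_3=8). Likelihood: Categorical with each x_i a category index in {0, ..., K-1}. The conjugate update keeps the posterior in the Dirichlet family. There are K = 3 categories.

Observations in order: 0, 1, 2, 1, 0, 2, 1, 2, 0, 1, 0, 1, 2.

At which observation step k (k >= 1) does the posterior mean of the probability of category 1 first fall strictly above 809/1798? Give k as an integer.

obs 1: x=0 → posterior Dirichlet(8, 12, 8)
obs 2: x=1 → posterior Dirichlet(8, 13, 8)
obs 3: x=2 → posterior Dirichlet(8, 13, 9)
obs 4: x=1 → posterior Dirichlet(8, 14, 9)
obs 5: x=0 → posterior Dirichlet(9, 14, 9)
obs 6: x=2 → posterior Dirichlet(9, 14, 10)
obs 7: x=1 → posterior Dirichlet(9, 15, 10)
obs 8: x=2 → posterior Dirichlet(9, 15, 11)
obs 9: x=0 → posterior Dirichlet(10, 15, 11)
obs 10: x=1 → posterior Dirichlet(10, 16, 11)
obs 11: x=0 → posterior Dirichlet(11, 16, 11)
obs 12: x=1 → posterior Dirichlet(11, 17, 11)
obs 13: x=2 → posterior Dirichlet(11, 17, 12)

k = 4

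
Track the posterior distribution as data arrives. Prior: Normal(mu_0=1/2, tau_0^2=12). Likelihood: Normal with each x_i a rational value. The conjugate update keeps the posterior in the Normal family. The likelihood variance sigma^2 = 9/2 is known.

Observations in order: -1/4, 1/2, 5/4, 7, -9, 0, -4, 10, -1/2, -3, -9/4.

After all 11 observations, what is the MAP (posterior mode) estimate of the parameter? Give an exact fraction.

-1/182

obs 1: x=-1/4 → posterior Normal(-1/22, 36/11)
obs 2: x=1/2 → posterior Normal(7/38, 36/19)
obs 3: x=5/4 → posterior Normal(1/2, 4/3)
obs 4: x=7 → posterior Normal(139/70, 36/35)
obs 5: x=-9 → posterior Normal(-5/86, 36/43)
obs 6: x=0 → posterior Normal(-5/102, 12/17)
obs 7: x=-4 → posterior Normal(-69/118, 36/59)
obs 8: x=10 → posterior Normal(91/134, 36/67)
obs 9: x=-1/2 → posterior Normal(83/150, 12/25)
obs 10: x=-3 → posterior Normal(35/166, 36/83)
obs 11: x=-9/4 → posterior Normal(-1/182, 36/91)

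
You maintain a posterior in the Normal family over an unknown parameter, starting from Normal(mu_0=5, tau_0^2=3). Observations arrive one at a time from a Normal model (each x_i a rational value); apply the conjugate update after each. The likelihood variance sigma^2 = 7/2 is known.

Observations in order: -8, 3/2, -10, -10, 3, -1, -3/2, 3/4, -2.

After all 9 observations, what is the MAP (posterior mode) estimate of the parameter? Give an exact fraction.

obs 1: x=-8 → posterior Normal(-1, 21/13)
obs 2: x=3/2 → posterior Normal(-4/19, 21/19)
obs 3: x=-10 → posterior Normal(-64/25, 21/25)
obs 4: x=-10 → posterior Normal(-4, 21/31)
obs 5: x=3 → posterior Normal(-106/37, 21/37)
obs 6: x=-1 → posterior Normal(-112/43, 21/43)
obs 7: x=-3/2 → posterior Normal(-121/49, 3/7)
obs 8: x=3/4 → posterior Normal(-233/110, 21/55)
obs 9: x=-2 → posterior Normal(-257/122, 21/61)

-257/122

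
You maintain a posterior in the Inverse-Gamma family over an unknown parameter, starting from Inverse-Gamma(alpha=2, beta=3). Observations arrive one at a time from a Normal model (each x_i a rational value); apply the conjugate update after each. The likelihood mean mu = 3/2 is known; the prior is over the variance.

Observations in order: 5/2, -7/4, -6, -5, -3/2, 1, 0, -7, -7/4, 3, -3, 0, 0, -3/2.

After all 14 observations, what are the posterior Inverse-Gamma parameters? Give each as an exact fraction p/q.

obs 1: x=5/2 → posterior Inverse-Gamma(5/2, 7/2)
obs 2: x=-7/4 → posterior Inverse-Gamma(3, 281/32)
obs 3: x=-6 → posterior Inverse-Gamma(7/2, 1181/32)
obs 4: x=-5 → posterior Inverse-Gamma(4, 1857/32)
obs 5: x=-3/2 → posterior Inverse-Gamma(9/2, 2001/32)
obs 6: x=1 → posterior Inverse-Gamma(5, 2005/32)
obs 7: x=0 → posterior Inverse-Gamma(11/2, 2041/32)
obs 8: x=-7 → posterior Inverse-Gamma(6, 3197/32)
obs 9: x=-7/4 → posterior Inverse-Gamma(13/2, 1683/16)
obs 10: x=3 → posterior Inverse-Gamma(7, 1701/16)
obs 11: x=-3 → posterior Inverse-Gamma(15/2, 1863/16)
obs 12: x=0 → posterior Inverse-Gamma(8, 1881/16)
obs 13: x=0 → posterior Inverse-Gamma(17/2, 1899/16)
obs 14: x=-3/2 → posterior Inverse-Gamma(9, 1971/16)

alpha=9, beta=1971/16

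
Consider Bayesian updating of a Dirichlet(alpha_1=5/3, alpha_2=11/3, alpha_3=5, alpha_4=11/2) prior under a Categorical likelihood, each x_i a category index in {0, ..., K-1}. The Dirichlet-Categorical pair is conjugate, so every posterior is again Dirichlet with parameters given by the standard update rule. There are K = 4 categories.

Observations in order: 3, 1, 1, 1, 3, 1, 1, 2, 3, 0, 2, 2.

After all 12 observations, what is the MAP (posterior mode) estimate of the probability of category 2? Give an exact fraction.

obs 1: x=3 → posterior Dirichlet(5/3, 11/3, 5, 13/2)
obs 2: x=1 → posterior Dirichlet(5/3, 14/3, 5, 13/2)
obs 3: x=1 → posterior Dirichlet(5/3, 17/3, 5, 13/2)
obs 4: x=1 → posterior Dirichlet(5/3, 20/3, 5, 13/2)
obs 5: x=3 → posterior Dirichlet(5/3, 20/3, 5, 15/2)
obs 6: x=1 → posterior Dirichlet(5/3, 23/3, 5, 15/2)
obs 7: x=1 → posterior Dirichlet(5/3, 26/3, 5, 15/2)
obs 8: x=2 → posterior Dirichlet(5/3, 26/3, 6, 15/2)
obs 9: x=3 → posterior Dirichlet(5/3, 26/3, 6, 17/2)
obs 10: x=0 → posterior Dirichlet(8/3, 26/3, 6, 17/2)
obs 11: x=2 → posterior Dirichlet(8/3, 26/3, 7, 17/2)
obs 12: x=2 → posterior Dirichlet(8/3, 26/3, 8, 17/2)

42/143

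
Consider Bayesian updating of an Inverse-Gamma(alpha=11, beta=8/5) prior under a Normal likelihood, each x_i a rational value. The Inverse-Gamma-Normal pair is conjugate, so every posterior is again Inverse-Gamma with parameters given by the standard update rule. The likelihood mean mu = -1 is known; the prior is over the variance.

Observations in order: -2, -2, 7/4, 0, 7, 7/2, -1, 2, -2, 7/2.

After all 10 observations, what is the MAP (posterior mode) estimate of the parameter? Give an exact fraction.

10261/2720

obs 1: x=-2 → posterior Inverse-Gamma(23/2, 21/10)
obs 2: x=-2 → posterior Inverse-Gamma(12, 13/5)
obs 3: x=7/4 → posterior Inverse-Gamma(25/2, 1021/160)
obs 4: x=0 → posterior Inverse-Gamma(13, 1101/160)
obs 5: x=7 → posterior Inverse-Gamma(27/2, 6221/160)
obs 6: x=7/2 → posterior Inverse-Gamma(14, 7841/160)
obs 7: x=-1 → posterior Inverse-Gamma(29/2, 7841/160)
obs 8: x=2 → posterior Inverse-Gamma(15, 8561/160)
obs 9: x=-2 → posterior Inverse-Gamma(31/2, 8641/160)
obs 10: x=7/2 → posterior Inverse-Gamma(16, 10261/160)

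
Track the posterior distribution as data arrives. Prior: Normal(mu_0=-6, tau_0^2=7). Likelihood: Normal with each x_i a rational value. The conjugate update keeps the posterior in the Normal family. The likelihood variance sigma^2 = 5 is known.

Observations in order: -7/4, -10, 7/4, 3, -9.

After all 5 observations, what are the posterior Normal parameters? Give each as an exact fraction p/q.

mu_0=-71/20, tau_0^2=7/8

obs 1: x=-7/4 → posterior Normal(-169/48, 35/12)
obs 2: x=-10 → posterior Normal(-449/76, 35/19)
obs 3: x=7/4 → posterior Normal(-50/13, 35/26)
obs 4: x=3 → posterior Normal(-79/33, 35/33)
obs 5: x=-9 → posterior Normal(-71/20, 7/8)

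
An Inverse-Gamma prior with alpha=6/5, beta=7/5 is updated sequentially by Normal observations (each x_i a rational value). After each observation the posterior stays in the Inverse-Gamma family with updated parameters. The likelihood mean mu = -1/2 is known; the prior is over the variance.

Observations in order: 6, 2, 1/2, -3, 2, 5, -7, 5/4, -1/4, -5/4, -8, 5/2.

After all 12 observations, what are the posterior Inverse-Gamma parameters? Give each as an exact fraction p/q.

alpha=36/5, beta=16499/160

obs 1: x=6 → posterior Inverse-Gamma(17/10, 901/40)
obs 2: x=2 → posterior Inverse-Gamma(11/5, 513/20)
obs 3: x=1/2 → posterior Inverse-Gamma(27/10, 523/20)
obs 4: x=-3 → posterior Inverse-Gamma(16/5, 1171/40)
obs 5: x=2 → posterior Inverse-Gamma(37/10, 162/5)
obs 6: x=5 → posterior Inverse-Gamma(21/5, 1901/40)
obs 7: x=-7 → posterior Inverse-Gamma(47/10, 1373/20)
obs 8: x=5/4 → posterior Inverse-Gamma(26/5, 11229/160)
obs 9: x=-1/4 → posterior Inverse-Gamma(57/10, 5617/80)
obs 10: x=-5/4 → posterior Inverse-Gamma(31/5, 11279/160)
obs 11: x=-8 → posterior Inverse-Gamma(67/10, 15779/160)
obs 12: x=5/2 → posterior Inverse-Gamma(36/5, 16499/160)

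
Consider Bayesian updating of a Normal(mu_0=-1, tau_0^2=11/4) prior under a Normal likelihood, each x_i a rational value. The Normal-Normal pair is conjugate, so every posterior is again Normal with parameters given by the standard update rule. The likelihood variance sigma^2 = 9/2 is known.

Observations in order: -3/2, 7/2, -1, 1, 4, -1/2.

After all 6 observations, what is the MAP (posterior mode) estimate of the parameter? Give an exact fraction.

85/168

obs 1: x=-3/2 → posterior Normal(-69/58, 99/58)
obs 2: x=7/2 → posterior Normal(1/10, 99/80)
obs 3: x=-1 → posterior Normal(-7/51, 33/34)
obs 4: x=1 → posterior Normal(2/31, 99/124)
obs 5: x=4 → posterior Normal(48/73, 99/146)
obs 6: x=-1/2 → posterior Normal(85/168, 33/56)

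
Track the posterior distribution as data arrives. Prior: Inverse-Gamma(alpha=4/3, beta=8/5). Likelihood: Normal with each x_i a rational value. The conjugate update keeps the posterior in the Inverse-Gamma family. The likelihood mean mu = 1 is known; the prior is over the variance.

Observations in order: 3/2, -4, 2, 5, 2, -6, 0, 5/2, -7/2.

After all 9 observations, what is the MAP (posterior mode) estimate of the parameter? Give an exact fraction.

7137/820

obs 1: x=3/2 → posterior Inverse-Gamma(11/6, 69/40)
obs 2: x=-4 → posterior Inverse-Gamma(7/3, 569/40)
obs 3: x=2 → posterior Inverse-Gamma(17/6, 589/40)
obs 4: x=5 → posterior Inverse-Gamma(10/3, 909/40)
obs 5: x=2 → posterior Inverse-Gamma(23/6, 929/40)
obs 6: x=-6 → posterior Inverse-Gamma(13/3, 1909/40)
obs 7: x=0 → posterior Inverse-Gamma(29/6, 1929/40)
obs 8: x=5/2 → posterior Inverse-Gamma(16/3, 987/20)
obs 9: x=-7/2 → posterior Inverse-Gamma(35/6, 2379/40)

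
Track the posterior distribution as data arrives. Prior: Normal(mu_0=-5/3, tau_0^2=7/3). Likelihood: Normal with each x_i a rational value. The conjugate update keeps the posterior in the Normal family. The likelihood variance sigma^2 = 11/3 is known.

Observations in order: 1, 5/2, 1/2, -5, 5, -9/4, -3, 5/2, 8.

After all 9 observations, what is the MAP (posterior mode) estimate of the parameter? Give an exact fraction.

obs 1: x=1 → posterior Normal(-17/27, 77/54)
obs 2: x=5/2 → posterior Normal(37/150, 77/75)
obs 3: x=1/2 → posterior Normal(29/96, 77/96)
obs 4: x=-5 → posterior Normal(-76/117, 77/117)
obs 5: x=5 → posterior Normal(29/138, 77/138)
obs 6: x=-9/4 → posterior Normal(-73/636, 77/159)
obs 7: x=-3 → posterior Normal(-65/144, 77/180)
obs 8: x=5/2 → posterior Normal(-115/804, 77/201)
obs 9: x=8 → posterior Normal(557/888, 77/222)

557/888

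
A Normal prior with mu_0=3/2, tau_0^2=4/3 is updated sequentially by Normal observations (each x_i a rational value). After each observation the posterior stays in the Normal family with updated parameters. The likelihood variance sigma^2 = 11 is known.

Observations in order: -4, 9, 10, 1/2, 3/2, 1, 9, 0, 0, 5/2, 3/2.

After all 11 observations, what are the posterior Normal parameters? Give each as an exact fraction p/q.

obs 1: x=-4 → posterior Normal(67/74, 44/37)
obs 2: x=9 → posterior Normal(139/82, 44/41)
obs 3: x=10 → posterior Normal(73/30, 44/45)
obs 4: x=1/2 → posterior Normal(223/98, 44/49)
obs 5: x=3/2 → posterior Normal(235/106, 44/53)
obs 6: x=1 → posterior Normal(81/38, 44/57)
obs 7: x=9 → posterior Normal(315/122, 44/61)
obs 8: x=0 → posterior Normal(63/26, 44/65)
obs 9: x=0 → posterior Normal(105/46, 44/69)
obs 10: x=5/2 → posterior Normal(335/146, 44/73)
obs 11: x=3/2 → posterior Normal(347/154, 4/7)

mu_0=347/154, tau_0^2=4/7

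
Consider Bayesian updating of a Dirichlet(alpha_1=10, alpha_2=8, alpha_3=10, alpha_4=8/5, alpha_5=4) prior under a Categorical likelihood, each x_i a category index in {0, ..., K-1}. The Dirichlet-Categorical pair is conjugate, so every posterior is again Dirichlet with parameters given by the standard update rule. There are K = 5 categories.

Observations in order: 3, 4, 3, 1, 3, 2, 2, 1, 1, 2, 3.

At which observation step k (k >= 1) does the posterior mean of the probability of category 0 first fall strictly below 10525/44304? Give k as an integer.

k = 9

obs 1: x=3 → posterior Dirichlet(10, 8, 10, 13/5, 4)
obs 2: x=4 → posterior Dirichlet(10, 8, 10, 13/5, 5)
obs 3: x=3 → posterior Dirichlet(10, 8, 10, 18/5, 5)
obs 4: x=1 → posterior Dirichlet(10, 9, 10, 18/5, 5)
obs 5: x=3 → posterior Dirichlet(10, 9, 10, 23/5, 5)
obs 6: x=2 → posterior Dirichlet(10, 9, 11, 23/5, 5)
obs 7: x=2 → posterior Dirichlet(10, 9, 12, 23/5, 5)
obs 8: x=1 → posterior Dirichlet(10, 10, 12, 23/5, 5)
obs 9: x=1 → posterior Dirichlet(10, 11, 12, 23/5, 5)
obs 10: x=2 → posterior Dirichlet(10, 11, 13, 23/5, 5)
obs 11: x=3 → posterior Dirichlet(10, 11, 13, 28/5, 5)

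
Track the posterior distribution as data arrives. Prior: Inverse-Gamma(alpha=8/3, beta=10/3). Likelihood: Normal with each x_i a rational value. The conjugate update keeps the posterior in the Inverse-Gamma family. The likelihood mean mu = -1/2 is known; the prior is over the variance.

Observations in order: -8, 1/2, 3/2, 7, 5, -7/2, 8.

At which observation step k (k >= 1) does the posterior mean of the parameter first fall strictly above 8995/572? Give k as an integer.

obs 1: x=-8 → posterior Inverse-Gamma(19/6, 755/24)
obs 2: x=1/2 → posterior Inverse-Gamma(11/3, 767/24)
obs 3: x=3/2 → posterior Inverse-Gamma(25/6, 815/24)
obs 4: x=7 → posterior Inverse-Gamma(14/3, 745/12)
obs 5: x=5 → posterior Inverse-Gamma(31/6, 1853/24)
obs 6: x=-7/2 → posterior Inverse-Gamma(17/3, 1961/24)
obs 7: x=8 → posterior Inverse-Gamma(37/6, 707/6)

k = 4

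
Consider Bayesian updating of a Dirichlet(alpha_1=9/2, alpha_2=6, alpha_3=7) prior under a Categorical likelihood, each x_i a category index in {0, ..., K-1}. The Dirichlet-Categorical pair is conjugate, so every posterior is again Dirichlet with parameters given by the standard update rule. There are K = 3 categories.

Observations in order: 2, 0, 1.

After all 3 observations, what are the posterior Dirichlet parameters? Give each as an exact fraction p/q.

alpha_1=11/2, alpha_2=7, alpha_3=8

obs 1: x=2 → posterior Dirichlet(9/2, 6, 8)
obs 2: x=0 → posterior Dirichlet(11/2, 6, 8)
obs 3: x=1 → posterior Dirichlet(11/2, 7, 8)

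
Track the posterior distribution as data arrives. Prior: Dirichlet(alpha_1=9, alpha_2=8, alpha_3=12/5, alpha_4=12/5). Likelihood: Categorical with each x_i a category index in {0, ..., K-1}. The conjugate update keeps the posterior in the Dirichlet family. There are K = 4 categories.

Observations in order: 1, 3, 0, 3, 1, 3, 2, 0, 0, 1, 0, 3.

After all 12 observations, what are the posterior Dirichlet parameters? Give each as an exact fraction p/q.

obs 1: x=1 → posterior Dirichlet(9, 9, 12/5, 12/5)
obs 2: x=3 → posterior Dirichlet(9, 9, 12/5, 17/5)
obs 3: x=0 → posterior Dirichlet(10, 9, 12/5, 17/5)
obs 4: x=3 → posterior Dirichlet(10, 9, 12/5, 22/5)
obs 5: x=1 → posterior Dirichlet(10, 10, 12/5, 22/5)
obs 6: x=3 → posterior Dirichlet(10, 10, 12/5, 27/5)
obs 7: x=2 → posterior Dirichlet(10, 10, 17/5, 27/5)
obs 8: x=0 → posterior Dirichlet(11, 10, 17/5, 27/5)
obs 9: x=0 → posterior Dirichlet(12, 10, 17/5, 27/5)
obs 10: x=1 → posterior Dirichlet(12, 11, 17/5, 27/5)
obs 11: x=0 → posterior Dirichlet(13, 11, 17/5, 27/5)
obs 12: x=3 → posterior Dirichlet(13, 11, 17/5, 32/5)

alpha_1=13, alpha_2=11, alpha_3=17/5, alpha_4=32/5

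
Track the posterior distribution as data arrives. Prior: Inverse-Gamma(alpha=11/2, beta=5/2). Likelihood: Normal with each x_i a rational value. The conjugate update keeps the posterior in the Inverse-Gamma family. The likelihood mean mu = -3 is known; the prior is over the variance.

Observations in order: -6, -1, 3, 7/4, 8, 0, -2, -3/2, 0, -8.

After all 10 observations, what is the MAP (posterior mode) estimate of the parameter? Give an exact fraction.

obs 1: x=-6 → posterior Inverse-Gamma(6, 7)
obs 2: x=-1 → posterior Inverse-Gamma(13/2, 9)
obs 3: x=3 → posterior Inverse-Gamma(7, 27)
obs 4: x=7/4 → posterior Inverse-Gamma(15/2, 1225/32)
obs 5: x=8 → posterior Inverse-Gamma(8, 3161/32)
obs 6: x=0 → posterior Inverse-Gamma(17/2, 3305/32)
obs 7: x=-2 → posterior Inverse-Gamma(9, 3321/32)
obs 8: x=-3/2 → posterior Inverse-Gamma(19/2, 3357/32)
obs 9: x=0 → posterior Inverse-Gamma(10, 3501/32)
obs 10: x=-8 → posterior Inverse-Gamma(21/2, 3901/32)

3901/368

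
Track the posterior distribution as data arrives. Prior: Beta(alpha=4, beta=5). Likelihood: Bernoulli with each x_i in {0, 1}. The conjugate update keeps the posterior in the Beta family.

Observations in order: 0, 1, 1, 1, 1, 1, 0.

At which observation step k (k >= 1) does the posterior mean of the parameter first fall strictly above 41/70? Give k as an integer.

obs 1: x=0 → posterior Beta(4, 6)
obs 2: x=1 → posterior Beta(5, 6)
obs 3: x=1 → posterior Beta(6, 6)
obs 4: x=1 → posterior Beta(7, 6)
obs 5: x=1 → posterior Beta(8, 6)
obs 6: x=1 → posterior Beta(9, 6)
obs 7: x=0 → posterior Beta(9, 7)

k = 6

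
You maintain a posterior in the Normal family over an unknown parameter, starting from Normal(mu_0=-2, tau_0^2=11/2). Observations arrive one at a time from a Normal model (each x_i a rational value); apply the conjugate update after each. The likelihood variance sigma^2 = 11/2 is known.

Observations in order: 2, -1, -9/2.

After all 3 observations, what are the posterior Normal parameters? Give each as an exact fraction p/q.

mu_0=-11/8, tau_0^2=11/8

obs 1: x=2 → posterior Normal(0, 11/4)
obs 2: x=-1 → posterior Normal(-1/3, 11/6)
obs 3: x=-9/2 → posterior Normal(-11/8, 11/8)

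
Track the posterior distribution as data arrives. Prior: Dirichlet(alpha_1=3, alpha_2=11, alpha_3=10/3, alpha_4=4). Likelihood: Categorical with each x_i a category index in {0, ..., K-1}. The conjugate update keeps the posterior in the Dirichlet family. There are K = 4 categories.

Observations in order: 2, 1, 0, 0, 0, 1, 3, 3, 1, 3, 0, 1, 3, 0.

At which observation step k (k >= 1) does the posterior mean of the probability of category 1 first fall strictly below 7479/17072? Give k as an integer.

obs 1: x=2 → posterior Dirichlet(3, 11, 13/3, 4)
obs 2: x=1 → posterior Dirichlet(3, 12, 13/3, 4)
obs 3: x=0 → posterior Dirichlet(4, 12, 13/3, 4)
obs 4: x=0 → posterior Dirichlet(5, 12, 13/3, 4)
obs 5: x=0 → posterior Dirichlet(6, 12, 13/3, 4)
obs 6: x=1 → posterior Dirichlet(6, 13, 13/3, 4)
obs 7: x=3 → posterior Dirichlet(6, 13, 13/3, 5)
obs 8: x=3 → posterior Dirichlet(6, 13, 13/3, 6)
obs 9: x=1 → posterior Dirichlet(6, 14, 13/3, 6)
obs 10: x=3 → posterior Dirichlet(6, 14, 13/3, 7)
obs 11: x=0 → posterior Dirichlet(7, 14, 13/3, 7)
obs 12: x=1 → posterior Dirichlet(7, 15, 13/3, 7)
obs 13: x=3 → posterior Dirichlet(7, 15, 13/3, 8)
obs 14: x=0 → posterior Dirichlet(8, 15, 13/3, 8)

k = 11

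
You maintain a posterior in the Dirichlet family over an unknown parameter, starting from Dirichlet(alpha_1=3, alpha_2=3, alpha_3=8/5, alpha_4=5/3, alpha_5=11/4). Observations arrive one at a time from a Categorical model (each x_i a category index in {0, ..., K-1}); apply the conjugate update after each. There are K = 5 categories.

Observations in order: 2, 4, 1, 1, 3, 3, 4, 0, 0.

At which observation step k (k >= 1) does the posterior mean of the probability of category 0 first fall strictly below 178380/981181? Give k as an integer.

k = 5

obs 1: x=2 → posterior Dirichlet(3, 3, 13/5, 5/3, 11/4)
obs 2: x=4 → posterior Dirichlet(3, 3, 13/5, 5/3, 15/4)
obs 3: x=1 → posterior Dirichlet(3, 4, 13/5, 5/3, 15/4)
obs 4: x=1 → posterior Dirichlet(3, 5, 13/5, 5/3, 15/4)
obs 5: x=3 → posterior Dirichlet(3, 5, 13/5, 8/3, 15/4)
obs 6: x=3 → posterior Dirichlet(3, 5, 13/5, 11/3, 15/4)
obs 7: x=4 → posterior Dirichlet(3, 5, 13/5, 11/3, 19/4)
obs 8: x=0 → posterior Dirichlet(4, 5, 13/5, 11/3, 19/4)
obs 9: x=0 → posterior Dirichlet(5, 5, 13/5, 11/3, 19/4)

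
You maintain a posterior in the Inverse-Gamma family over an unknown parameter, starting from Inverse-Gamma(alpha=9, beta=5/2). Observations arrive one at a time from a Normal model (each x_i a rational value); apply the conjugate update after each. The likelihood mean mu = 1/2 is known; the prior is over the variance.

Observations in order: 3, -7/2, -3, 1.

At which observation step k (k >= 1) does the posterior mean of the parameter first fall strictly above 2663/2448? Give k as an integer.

obs 1: x=3 → posterior Inverse-Gamma(19/2, 45/8)
obs 2: x=-7/2 → posterior Inverse-Gamma(10, 109/8)
obs 3: x=-3 → posterior Inverse-Gamma(21/2, 79/4)
obs 4: x=1 → posterior Inverse-Gamma(11, 159/8)

k = 2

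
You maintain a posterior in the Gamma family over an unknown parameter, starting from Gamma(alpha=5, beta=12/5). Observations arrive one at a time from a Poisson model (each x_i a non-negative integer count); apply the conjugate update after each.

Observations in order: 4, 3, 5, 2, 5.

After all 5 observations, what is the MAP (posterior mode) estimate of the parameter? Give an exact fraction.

obs 1: x=4 → posterior Gamma(9, 17/5)
obs 2: x=3 → posterior Gamma(12, 22/5)
obs 3: x=5 → posterior Gamma(17, 27/5)
obs 4: x=2 → posterior Gamma(19, 32/5)
obs 5: x=5 → posterior Gamma(24, 37/5)

115/37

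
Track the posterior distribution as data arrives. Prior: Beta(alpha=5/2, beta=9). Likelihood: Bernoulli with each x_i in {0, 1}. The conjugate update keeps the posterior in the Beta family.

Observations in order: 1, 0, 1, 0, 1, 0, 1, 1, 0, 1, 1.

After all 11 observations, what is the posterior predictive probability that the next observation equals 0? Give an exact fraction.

obs 1: x=1 → posterior Beta(7/2, 9)
obs 2: x=0 → posterior Beta(7/2, 10)
obs 3: x=1 → posterior Beta(9/2, 10)
obs 4: x=0 → posterior Beta(9/2, 11)
obs 5: x=1 → posterior Beta(11/2, 11)
obs 6: x=0 → posterior Beta(11/2, 12)
obs 7: x=1 → posterior Beta(13/2, 12)
obs 8: x=1 → posterior Beta(15/2, 12)
obs 9: x=0 → posterior Beta(15/2, 13)
obs 10: x=1 → posterior Beta(17/2, 13)
obs 11: x=1 → posterior Beta(19/2, 13)

26/45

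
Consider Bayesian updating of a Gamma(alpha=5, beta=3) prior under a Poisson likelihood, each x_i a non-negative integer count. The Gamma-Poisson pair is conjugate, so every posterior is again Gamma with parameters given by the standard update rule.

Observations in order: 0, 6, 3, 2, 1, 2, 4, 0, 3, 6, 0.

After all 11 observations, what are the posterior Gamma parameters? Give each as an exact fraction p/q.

obs 1: x=0 → posterior Gamma(5, 4)
obs 2: x=6 → posterior Gamma(11, 5)
obs 3: x=3 → posterior Gamma(14, 6)
obs 4: x=2 → posterior Gamma(16, 7)
obs 5: x=1 → posterior Gamma(17, 8)
obs 6: x=2 → posterior Gamma(19, 9)
obs 7: x=4 → posterior Gamma(23, 10)
obs 8: x=0 → posterior Gamma(23, 11)
obs 9: x=3 → posterior Gamma(26, 12)
obs 10: x=6 → posterior Gamma(32, 13)
obs 11: x=0 → posterior Gamma(32, 14)

alpha=32, beta=14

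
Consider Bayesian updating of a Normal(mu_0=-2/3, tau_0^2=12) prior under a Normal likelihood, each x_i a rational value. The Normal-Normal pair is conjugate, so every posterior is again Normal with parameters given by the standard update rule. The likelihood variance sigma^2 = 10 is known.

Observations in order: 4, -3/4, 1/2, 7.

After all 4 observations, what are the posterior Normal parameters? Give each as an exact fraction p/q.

obs 1: x=4 → posterior Normal(62/33, 60/11)
obs 2: x=-3/4 → posterior Normal(97/102, 60/17)
obs 3: x=1/2 → posterior Normal(5/6, 60/23)
obs 4: x=7 → posterior Normal(367/174, 60/29)

mu_0=367/174, tau_0^2=60/29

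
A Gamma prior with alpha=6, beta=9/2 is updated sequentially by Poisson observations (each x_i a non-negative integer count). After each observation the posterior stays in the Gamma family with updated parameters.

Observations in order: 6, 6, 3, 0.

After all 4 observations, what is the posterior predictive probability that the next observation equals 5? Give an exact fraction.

117467342361540927294667201254720/1768453418076865701195582595329481

obs 1: x=6 → posterior Gamma(12, 11/2)
obs 2: x=6 → posterior Gamma(18, 13/2)
obs 3: x=3 → posterior Gamma(21, 15/2)
obs 4: x=0 → posterior Gamma(21, 17/2)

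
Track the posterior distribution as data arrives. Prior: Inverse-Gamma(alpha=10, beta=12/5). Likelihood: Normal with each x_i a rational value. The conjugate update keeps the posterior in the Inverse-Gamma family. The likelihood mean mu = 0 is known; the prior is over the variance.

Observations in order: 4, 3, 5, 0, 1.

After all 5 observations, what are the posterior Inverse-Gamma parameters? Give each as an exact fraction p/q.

alpha=25/2, beta=279/10

obs 1: x=4 → posterior Inverse-Gamma(21/2, 52/5)
obs 2: x=3 → posterior Inverse-Gamma(11, 149/10)
obs 3: x=5 → posterior Inverse-Gamma(23/2, 137/5)
obs 4: x=0 → posterior Inverse-Gamma(12, 137/5)
obs 5: x=1 → posterior Inverse-Gamma(25/2, 279/10)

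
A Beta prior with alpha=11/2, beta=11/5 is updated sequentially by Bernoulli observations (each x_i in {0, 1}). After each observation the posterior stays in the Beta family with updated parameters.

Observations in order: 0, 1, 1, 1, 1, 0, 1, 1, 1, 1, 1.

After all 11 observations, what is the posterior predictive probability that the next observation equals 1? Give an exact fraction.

obs 1: x=0 → posterior Beta(11/2, 16/5)
obs 2: x=1 → posterior Beta(13/2, 16/5)
obs 3: x=1 → posterior Beta(15/2, 16/5)
obs 4: x=1 → posterior Beta(17/2, 16/5)
obs 5: x=1 → posterior Beta(19/2, 16/5)
obs 6: x=0 → posterior Beta(19/2, 21/5)
obs 7: x=1 → posterior Beta(21/2, 21/5)
obs 8: x=1 → posterior Beta(23/2, 21/5)
obs 9: x=1 → posterior Beta(25/2, 21/5)
obs 10: x=1 → posterior Beta(27/2, 21/5)
obs 11: x=1 → posterior Beta(29/2, 21/5)

145/187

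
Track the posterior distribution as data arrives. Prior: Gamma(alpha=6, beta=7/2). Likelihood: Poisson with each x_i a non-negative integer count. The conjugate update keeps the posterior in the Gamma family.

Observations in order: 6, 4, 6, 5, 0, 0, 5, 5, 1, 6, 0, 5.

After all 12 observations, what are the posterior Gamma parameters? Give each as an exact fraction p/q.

alpha=49, beta=31/2

obs 1: x=6 → posterior Gamma(12, 9/2)
obs 2: x=4 → posterior Gamma(16, 11/2)
obs 3: x=6 → posterior Gamma(22, 13/2)
obs 4: x=5 → posterior Gamma(27, 15/2)
obs 5: x=0 → posterior Gamma(27, 17/2)
obs 6: x=0 → posterior Gamma(27, 19/2)
obs 7: x=5 → posterior Gamma(32, 21/2)
obs 8: x=5 → posterior Gamma(37, 23/2)
obs 9: x=1 → posterior Gamma(38, 25/2)
obs 10: x=6 → posterior Gamma(44, 27/2)
obs 11: x=0 → posterior Gamma(44, 29/2)
obs 12: x=5 → posterior Gamma(49, 31/2)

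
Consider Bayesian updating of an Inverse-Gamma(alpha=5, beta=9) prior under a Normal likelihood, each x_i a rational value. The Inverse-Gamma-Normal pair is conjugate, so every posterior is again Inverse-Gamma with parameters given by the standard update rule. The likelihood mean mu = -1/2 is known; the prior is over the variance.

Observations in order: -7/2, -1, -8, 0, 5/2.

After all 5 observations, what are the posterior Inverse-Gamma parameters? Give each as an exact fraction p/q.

obs 1: x=-7/2 → posterior Inverse-Gamma(11/2, 27/2)
obs 2: x=-1 → posterior Inverse-Gamma(6, 109/8)
obs 3: x=-8 → posterior Inverse-Gamma(13/2, 167/4)
obs 4: x=0 → posterior Inverse-Gamma(7, 335/8)
obs 5: x=5/2 → posterior Inverse-Gamma(15/2, 371/8)

alpha=15/2, beta=371/8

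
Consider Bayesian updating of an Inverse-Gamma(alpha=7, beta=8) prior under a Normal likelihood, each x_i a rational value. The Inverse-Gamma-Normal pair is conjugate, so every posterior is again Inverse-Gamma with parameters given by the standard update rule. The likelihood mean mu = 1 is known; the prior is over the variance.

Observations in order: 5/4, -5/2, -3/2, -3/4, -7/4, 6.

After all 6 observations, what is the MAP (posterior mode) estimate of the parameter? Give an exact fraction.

obs 1: x=5/4 → posterior Inverse-Gamma(15/2, 257/32)
obs 2: x=-5/2 → posterior Inverse-Gamma(8, 453/32)
obs 3: x=-3/2 → posterior Inverse-Gamma(17/2, 553/32)
obs 4: x=-3/4 → posterior Inverse-Gamma(9, 301/16)
obs 5: x=-7/4 → posterior Inverse-Gamma(19/2, 723/32)
obs 6: x=6 → posterior Inverse-Gamma(10, 1123/32)

1123/352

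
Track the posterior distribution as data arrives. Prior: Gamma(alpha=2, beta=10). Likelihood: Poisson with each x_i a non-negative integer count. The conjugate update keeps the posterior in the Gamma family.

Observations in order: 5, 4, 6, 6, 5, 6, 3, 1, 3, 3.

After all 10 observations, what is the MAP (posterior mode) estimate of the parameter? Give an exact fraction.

43/20

obs 1: x=5 → posterior Gamma(7, 11)
obs 2: x=4 → posterior Gamma(11, 12)
obs 3: x=6 → posterior Gamma(17, 13)
obs 4: x=6 → posterior Gamma(23, 14)
obs 5: x=5 → posterior Gamma(28, 15)
obs 6: x=6 → posterior Gamma(34, 16)
obs 7: x=3 → posterior Gamma(37, 17)
obs 8: x=1 → posterior Gamma(38, 18)
obs 9: x=3 → posterior Gamma(41, 19)
obs 10: x=3 → posterior Gamma(44, 20)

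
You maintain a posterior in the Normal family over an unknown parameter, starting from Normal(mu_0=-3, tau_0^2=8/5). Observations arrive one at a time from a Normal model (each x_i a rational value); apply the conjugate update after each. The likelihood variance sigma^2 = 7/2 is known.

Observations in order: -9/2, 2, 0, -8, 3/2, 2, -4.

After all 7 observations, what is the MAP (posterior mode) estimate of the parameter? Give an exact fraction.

obs 1: x=-9/2 → posterior Normal(-59/17, 56/51)
obs 2: x=2 → posterior Normal(-145/67, 56/67)
obs 3: x=0 → posterior Normal(-145/83, 56/83)
obs 4: x=-8 → posterior Normal(-91/33, 56/99)
obs 5: x=3/2 → posterior Normal(-249/115, 56/115)
obs 6: x=2 → posterior Normal(-217/131, 56/131)
obs 7: x=-4 → posterior Normal(-281/147, 8/21)

-281/147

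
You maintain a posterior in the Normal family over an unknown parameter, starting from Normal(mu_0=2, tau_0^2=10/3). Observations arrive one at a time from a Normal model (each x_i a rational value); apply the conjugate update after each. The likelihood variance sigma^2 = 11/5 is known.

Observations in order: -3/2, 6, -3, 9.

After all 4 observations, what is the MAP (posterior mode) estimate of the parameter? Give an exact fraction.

591/233

obs 1: x=-3/2 → posterior Normal(-9/83, 110/83)
obs 2: x=6 → posterior Normal(291/133, 110/133)
obs 3: x=-3 → posterior Normal(47/61, 110/183)
obs 4: x=9 → posterior Normal(591/233, 110/233)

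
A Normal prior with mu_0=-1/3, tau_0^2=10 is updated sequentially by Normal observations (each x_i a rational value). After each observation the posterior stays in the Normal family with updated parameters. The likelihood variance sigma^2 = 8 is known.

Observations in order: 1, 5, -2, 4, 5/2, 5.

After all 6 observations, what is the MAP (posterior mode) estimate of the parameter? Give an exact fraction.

457/204

obs 1: x=1 → posterior Normal(11/27, 40/9)
obs 2: x=5 → posterior Normal(43/21, 20/7)
obs 3: x=-2 → posterior Normal(56/57, 40/19)
obs 4: x=4 → posterior Normal(29/18, 5/3)
obs 5: x=5/2 → posterior Normal(307/174, 40/29)
obs 6: x=5 → posterior Normal(457/204, 20/17)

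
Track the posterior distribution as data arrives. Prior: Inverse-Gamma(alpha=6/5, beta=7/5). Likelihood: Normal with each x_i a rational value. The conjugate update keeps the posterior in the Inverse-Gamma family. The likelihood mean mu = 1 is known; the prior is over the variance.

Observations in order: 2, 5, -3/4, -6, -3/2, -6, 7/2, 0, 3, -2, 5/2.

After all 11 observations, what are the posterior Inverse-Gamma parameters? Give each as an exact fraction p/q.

obs 1: x=2 → posterior Inverse-Gamma(17/10, 19/10)
obs 2: x=5 → posterior Inverse-Gamma(11/5, 99/10)
obs 3: x=-3/4 → posterior Inverse-Gamma(27/10, 1829/160)
obs 4: x=-6 → posterior Inverse-Gamma(16/5, 5749/160)
obs 5: x=-3/2 → posterior Inverse-Gamma(37/10, 6249/160)
obs 6: x=-6 → posterior Inverse-Gamma(21/5, 10169/160)
obs 7: x=7/2 → posterior Inverse-Gamma(47/10, 10669/160)
obs 8: x=0 → posterior Inverse-Gamma(26/5, 10749/160)
obs 9: x=3 → posterior Inverse-Gamma(57/10, 11069/160)
obs 10: x=-2 → posterior Inverse-Gamma(31/5, 11789/160)
obs 11: x=5/2 → posterior Inverse-Gamma(67/10, 11969/160)

alpha=67/10, beta=11969/160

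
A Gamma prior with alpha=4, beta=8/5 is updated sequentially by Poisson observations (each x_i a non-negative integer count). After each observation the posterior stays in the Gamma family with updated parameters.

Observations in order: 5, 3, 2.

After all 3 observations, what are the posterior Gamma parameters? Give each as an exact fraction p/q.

obs 1: x=5 → posterior Gamma(9, 13/5)
obs 2: x=3 → posterior Gamma(12, 18/5)
obs 3: x=2 → posterior Gamma(14, 23/5)

alpha=14, beta=23/5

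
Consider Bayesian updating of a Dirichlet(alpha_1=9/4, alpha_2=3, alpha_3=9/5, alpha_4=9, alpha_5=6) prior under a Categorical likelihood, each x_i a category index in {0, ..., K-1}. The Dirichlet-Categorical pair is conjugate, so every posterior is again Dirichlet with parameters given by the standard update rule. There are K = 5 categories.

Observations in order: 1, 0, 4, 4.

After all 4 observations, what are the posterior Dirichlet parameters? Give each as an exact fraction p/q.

obs 1: x=1 → posterior Dirichlet(9/4, 4, 9/5, 9, 6)
obs 2: x=0 → posterior Dirichlet(13/4, 4, 9/5, 9, 6)
obs 3: x=4 → posterior Dirichlet(13/4, 4, 9/5, 9, 7)
obs 4: x=4 → posterior Dirichlet(13/4, 4, 9/5, 9, 8)

alpha_1=13/4, alpha_2=4, alpha_3=9/5, alpha_4=9, alpha_5=8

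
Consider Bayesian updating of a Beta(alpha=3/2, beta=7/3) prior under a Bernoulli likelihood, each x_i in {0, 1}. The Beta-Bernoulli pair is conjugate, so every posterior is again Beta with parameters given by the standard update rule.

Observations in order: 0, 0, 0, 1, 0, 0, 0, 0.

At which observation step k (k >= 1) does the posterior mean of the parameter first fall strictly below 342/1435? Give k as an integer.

k = 3

obs 1: x=0 → posterior Beta(3/2, 10/3)
obs 2: x=0 → posterior Beta(3/2, 13/3)
obs 3: x=0 → posterior Beta(3/2, 16/3)
obs 4: x=1 → posterior Beta(5/2, 16/3)
obs 5: x=0 → posterior Beta(5/2, 19/3)
obs 6: x=0 → posterior Beta(5/2, 22/3)
obs 7: x=0 → posterior Beta(5/2, 25/3)
obs 8: x=0 → posterior Beta(5/2, 28/3)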